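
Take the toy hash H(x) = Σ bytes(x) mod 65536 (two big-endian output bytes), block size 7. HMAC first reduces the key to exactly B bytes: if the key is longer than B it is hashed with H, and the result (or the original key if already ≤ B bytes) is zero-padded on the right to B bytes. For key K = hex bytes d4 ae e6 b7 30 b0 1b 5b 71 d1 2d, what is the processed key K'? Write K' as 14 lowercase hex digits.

05e40000000000

|K| = 11 > B = 7, so first hash the key.
H(K): sum = 212+174+230+183+48+176+27+91+113+209+45 = 1508 → 05 e4.
Zero-pad H(K) = 05 e4 to 7 bytes: K' = 05 e4 00 00 00 00 00.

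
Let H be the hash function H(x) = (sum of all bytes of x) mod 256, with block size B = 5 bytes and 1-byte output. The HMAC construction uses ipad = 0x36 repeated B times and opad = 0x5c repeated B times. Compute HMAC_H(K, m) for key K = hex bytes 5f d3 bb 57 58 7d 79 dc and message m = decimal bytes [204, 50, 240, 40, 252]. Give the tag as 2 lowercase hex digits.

e4

Key hex bytes 5f d3 bb 57 58 7d 79 dc is 8 bytes > B = 5, so hash it first: H(key) = 6e, then zero-pad to 5 bytes: K' = 6e 00 00 00 00.
K' ⊕ ipad = 58 36 36 36 36.  K' ⊕ opad = 32 5c 5c 5c 5c.
Inner input = (K'⊕ipad) ∥ m = 58 36 36 36 36 ∥ cc 32 f0 28 fc.
Inner hash: sum = 88+54+54+54+54+204+50+240+40+252 = 1090; mod 256 = 66 → 42.
Outer input = (K'⊕opad) ∥ inner = 32 5c 5c 5c 5c ∥ 42.
Outer hash (tag): sum = 50+92+92+92+92+66 = 484; mod 256 = 228 → e4.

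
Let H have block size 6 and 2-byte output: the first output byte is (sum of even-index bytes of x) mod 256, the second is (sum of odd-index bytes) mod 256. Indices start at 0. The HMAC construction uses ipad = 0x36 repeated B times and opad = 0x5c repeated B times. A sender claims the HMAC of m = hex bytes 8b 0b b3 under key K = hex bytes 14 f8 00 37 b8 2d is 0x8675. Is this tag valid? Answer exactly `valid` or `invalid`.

Key hex bytes 14 f8 00 37 b8 2d is exactly B = 6 bytes: K' = 14 f8 00 37 b8 2d.
K' ⊕ ipad = 22 ce 36 01 8e 1b; K' ⊕ opad = 48 a4 5c 6b e4 71.
Inner hash: even-index sum = 548 mod 256 = 36; odd-index sum = 245 mod 256 = 245 → 24 f5.
Outer hash (recomputed tag): even-index sum = 428 mod 256 = 172; odd-index sum = 629 mod 256 = 117 → ac 75.
Recomputed tag = ac75; claimed = 8675 → mismatch.

invalid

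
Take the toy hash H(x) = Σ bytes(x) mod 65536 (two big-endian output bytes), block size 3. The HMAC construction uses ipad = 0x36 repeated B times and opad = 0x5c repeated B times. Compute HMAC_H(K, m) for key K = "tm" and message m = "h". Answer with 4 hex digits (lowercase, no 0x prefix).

Key "tm" = 74 6d is 2 bytes ≤ B = 3; zero-pad to 3 bytes: K' = 74 6d 00.
K' ⊕ ipad = 42 5b 36.  K' ⊕ opad = 28 31 5c.
Inner input = (K'⊕ipad) ∥ m = 42 5b 36 ∥ 68.
Inner hash: sum = 66+91+54+104 = 315 → 01 3b.
Outer input = (K'⊕opad) ∥ inner = 28 31 5c ∥ 01 3b.
Outer hash (tag): sum = 40+49+92+1+59 = 241 → 00 f1.

00f1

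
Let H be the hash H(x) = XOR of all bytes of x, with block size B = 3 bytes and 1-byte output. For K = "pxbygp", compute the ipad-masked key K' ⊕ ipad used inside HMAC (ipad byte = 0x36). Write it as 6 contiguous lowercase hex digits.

Key "pxbygp" = 70 78 62 79 67 70 is 6 bytes > B = 3, so hash it first: H(key) = 04, then zero-pad to 3 bytes: K' = 04 00 00.
XOR each byte with 0x36: 04⊕36=32, 00⊕36=36, 00⊕36=36.

323636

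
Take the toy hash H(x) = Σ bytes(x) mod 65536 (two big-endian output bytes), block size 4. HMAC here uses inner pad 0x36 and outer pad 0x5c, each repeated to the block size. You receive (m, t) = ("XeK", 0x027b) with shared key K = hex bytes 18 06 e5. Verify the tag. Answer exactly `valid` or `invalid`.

invalid

Key hex bytes 18 06 e5 is 3 bytes ≤ B = 4; zero-pad to 4 bytes: K' = 18 06 e5 00.
K' ⊕ ipad = 2e 30 d3 36; K' ⊕ opad = 44 5a b9 5c.
Inner hash: sum = 46+48+211+54+88+101+75 = 623 → 02 6f.
Outer hash (recomputed tag): sum = 68+90+185+92+2+111 = 548 → 02 24.
Recomputed tag = 0224; claimed = 027b → mismatch.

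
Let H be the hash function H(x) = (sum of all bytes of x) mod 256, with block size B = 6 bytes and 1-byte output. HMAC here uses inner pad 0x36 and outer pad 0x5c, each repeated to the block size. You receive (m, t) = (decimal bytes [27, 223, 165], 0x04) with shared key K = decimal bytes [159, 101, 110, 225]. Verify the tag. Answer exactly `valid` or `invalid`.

Key decimal bytes [159, 101, 110, 225] = 9f 65 6e e1 is 4 bytes ≤ B = 6; zero-pad to 6 bytes: K' = 9f 65 6e e1 00 00.
K' ⊕ ipad = a9 53 58 d7 36 36; K' ⊕ opad = c3 39 32 bd 5c 5c.
Inner hash: sum = 169+83+88+215+54+54+27+223+165 = 1078; mod 256 = 54 → 36.
Outer hash (recomputed tag): sum = 195+57+50+189+92+92+54 = 729; mod 256 = 217 → d9.
Recomputed tag = d9; claimed = 04 → mismatch.

invalid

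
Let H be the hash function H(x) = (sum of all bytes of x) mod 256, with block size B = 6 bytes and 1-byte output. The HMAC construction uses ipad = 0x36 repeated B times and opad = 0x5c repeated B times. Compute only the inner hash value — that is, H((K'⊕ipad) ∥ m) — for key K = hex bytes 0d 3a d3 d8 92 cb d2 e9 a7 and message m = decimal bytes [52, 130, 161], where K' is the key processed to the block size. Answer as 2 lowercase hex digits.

ec

Key hex bytes 0d 3a d3 d8 92 cb d2 e9 a7 is 9 bytes > B = 6, so hash it first: H(key) = b1, then zero-pad to 6 bytes: K' = b1 00 00 00 00 00.
K' ⊕ ipad = 87 36 36 36 36 36.
Inner input = 87 36 36 36 36 36 ∥ 34 82 a1.
Inner hash: sum = 135+54+54+54+54+54+52+130+161 = 748; mod 256 = 236 → ec.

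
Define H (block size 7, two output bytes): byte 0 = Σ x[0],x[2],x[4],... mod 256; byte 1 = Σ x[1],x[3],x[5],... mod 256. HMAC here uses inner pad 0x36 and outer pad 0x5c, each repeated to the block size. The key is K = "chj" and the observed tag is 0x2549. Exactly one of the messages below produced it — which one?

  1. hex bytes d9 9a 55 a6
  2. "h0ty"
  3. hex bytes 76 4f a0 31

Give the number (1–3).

Key "chj" = 63 68 6a is 3 bytes ≤ B = 7; zero-pad to 7 bytes: K' = 63 68 6a 00 00 00 00.
K' ⊕ ipad = 55 5e 5c 36 36 36 36; K' ⊕ opad = 3f 34 36 5c 5c 5c 5c.
m1: inner = H(55 5e 5c 36 36 36 36 d9 9a 55 a6) = 5d f8; tag = H(3f 34 36 5c 5c 5c 5c 5d f8) = 2549 ← matches
m2: inner = H(55 5e 5c 36 36 36 36 68 30 74 79) = c6 a6; tag = H(3f 34 36 5c 5c 5c 5c c6 a6) = d3b2
m3: inner = H(55 5e 5c 36 36 36 36 76 4f a0 31) = 9d e0; tag = H(3f 34 36 5c 5c 5c 5c 9d e0) = 0d89

1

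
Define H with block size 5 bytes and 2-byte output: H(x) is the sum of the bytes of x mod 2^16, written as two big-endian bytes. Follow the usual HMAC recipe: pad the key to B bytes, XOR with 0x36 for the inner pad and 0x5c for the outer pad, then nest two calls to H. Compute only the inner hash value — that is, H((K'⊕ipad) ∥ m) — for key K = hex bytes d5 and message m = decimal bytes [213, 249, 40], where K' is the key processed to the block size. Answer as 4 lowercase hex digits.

03b1

Key hex bytes d5 is 1 byte ≤ B = 5; zero-pad to 5 bytes: K' = d5 00 00 00 00.
K' ⊕ ipad = e3 36 36 36 36.
Inner input = e3 36 36 36 36 ∥ d5 f9 28.
Inner hash: sum = 227+54+54+54+54+213+249+40 = 945 → 03 b1.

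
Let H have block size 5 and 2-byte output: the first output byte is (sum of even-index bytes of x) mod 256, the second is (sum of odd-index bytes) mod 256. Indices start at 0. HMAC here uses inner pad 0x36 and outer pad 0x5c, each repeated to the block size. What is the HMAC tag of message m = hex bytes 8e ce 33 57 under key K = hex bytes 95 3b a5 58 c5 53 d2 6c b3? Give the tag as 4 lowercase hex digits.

Key hex bytes 95 3b a5 58 c5 53 d2 6c b3 is 9 bytes > B = 5, so hash it first: H(key) = 84 52, then zero-pad to 5 bytes: K' = 84 52 00 00 00.
K' ⊕ ipad = b2 64 36 36 36.  K' ⊕ opad = d8 0e 5c 5c 5c.
Inner input = (K'⊕ipad) ∥ m = b2 64 36 36 36 ∥ 8e ce 33 57.
Inner hash: even-index sum = 579 mod 256 = 67; odd-index sum = 347 mod 256 = 91 → 43 5b.
Outer input = (K'⊕opad) ∥ inner = d8 0e 5c 5c 5c ∥ 43 5b.
Outer hash (tag): even-index sum = 491 mod 256 = 235; odd-index sum = 173 mod 256 = 173 → eb ad.

ebad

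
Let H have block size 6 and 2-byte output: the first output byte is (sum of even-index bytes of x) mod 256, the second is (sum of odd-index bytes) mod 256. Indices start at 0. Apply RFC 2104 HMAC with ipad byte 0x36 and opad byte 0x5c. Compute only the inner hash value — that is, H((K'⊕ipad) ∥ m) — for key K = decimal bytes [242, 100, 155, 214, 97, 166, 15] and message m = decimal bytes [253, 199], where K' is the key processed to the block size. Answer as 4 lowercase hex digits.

Key decimal bytes [242, 100, 155, 214, 97, 166, 15] = f2 64 9b d6 61 a6 0f is 7 bytes > B = 6, so hash it first: H(key) = fd e0, then zero-pad to 6 bytes: K' = fd e0 00 00 00 00.
K' ⊕ ipad = cb d6 36 36 36 36.
Inner input = cb d6 36 36 36 36 ∥ fd c7.
Inner hash: even-index sum = 564 mod 256 = 52; odd-index sum = 521 mod 256 = 9 → 34 09.

3409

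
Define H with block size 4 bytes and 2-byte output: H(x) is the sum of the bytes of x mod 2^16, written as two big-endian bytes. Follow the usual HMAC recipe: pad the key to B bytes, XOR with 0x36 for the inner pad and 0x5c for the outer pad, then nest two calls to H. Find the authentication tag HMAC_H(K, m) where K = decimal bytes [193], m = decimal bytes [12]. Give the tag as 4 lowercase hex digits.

0257

Key decimal bytes [193] = c1 is 1 byte ≤ B = 4; zero-pad to 4 bytes: K' = c1 00 00 00.
K' ⊕ ipad = f7 36 36 36.  K' ⊕ opad = 9d 5c 5c 5c.
Inner input = (K'⊕ipad) ∥ m = f7 36 36 36 ∥ 0c.
Inner hash: sum = 247+54+54+54+12 = 421 → 01 a5.
Outer input = (K'⊕opad) ∥ inner = 9d 5c 5c 5c ∥ 01 a5.
Outer hash (tag): sum = 157+92+92+92+1+165 = 599 → 02 57.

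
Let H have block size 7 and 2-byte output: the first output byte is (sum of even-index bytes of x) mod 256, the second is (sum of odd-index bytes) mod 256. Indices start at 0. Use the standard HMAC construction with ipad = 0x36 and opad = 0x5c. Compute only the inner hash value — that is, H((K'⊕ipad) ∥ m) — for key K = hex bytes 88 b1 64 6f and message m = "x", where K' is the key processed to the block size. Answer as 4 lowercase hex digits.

7c8e

Key hex bytes 88 b1 64 6f is 4 bytes ≤ B = 7; zero-pad to 7 bytes: K' = 88 b1 64 6f 00 00 00.
K' ⊕ ipad = be 87 52 59 36 36 36.
Inner input = be 87 52 59 36 36 36 ∥ 78.
Inner hash: even-index sum = 380 mod 256 = 124; odd-index sum = 398 mod 256 = 142 → 7c 8e.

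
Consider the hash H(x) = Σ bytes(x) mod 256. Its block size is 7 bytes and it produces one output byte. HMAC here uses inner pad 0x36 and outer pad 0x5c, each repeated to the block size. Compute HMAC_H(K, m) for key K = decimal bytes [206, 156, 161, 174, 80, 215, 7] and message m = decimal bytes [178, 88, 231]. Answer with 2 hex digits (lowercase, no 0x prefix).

Key decimal bytes [206, 156, 161, 174, 80, 215, 7] = ce 9c a1 ae 50 d7 07 is exactly B = 7 bytes: K' = ce 9c a1 ae 50 d7 07.
K' ⊕ ipad = f8 aa 97 98 66 e1 31.  K' ⊕ opad = 92 c0 fd f2 0c 8b 5b.
Inner input = (K'⊕ipad) ∥ m = f8 aa 97 98 66 e1 31 ∥ b2 58 e7.
Inner hash: sum = 248+170+151+152+102+225+49+178+88+231 = 1594; mod 256 = 58 → 3a.
Outer input = (K'⊕opad) ∥ inner = 92 c0 fd f2 0c 8b 5b ∥ 3a.
Outer hash (tag): sum = 146+192+253+242+12+139+91+58 = 1133; mod 256 = 109 → 6d.

6d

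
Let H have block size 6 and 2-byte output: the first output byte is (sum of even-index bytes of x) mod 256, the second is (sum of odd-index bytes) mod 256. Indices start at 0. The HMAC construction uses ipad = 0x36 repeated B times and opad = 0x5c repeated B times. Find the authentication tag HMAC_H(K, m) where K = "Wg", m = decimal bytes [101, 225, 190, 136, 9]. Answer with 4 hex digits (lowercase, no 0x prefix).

bc19

Key "Wg" = 57 67 is 2 bytes ≤ B = 6; zero-pad to 6 bytes: K' = 57 67 00 00 00 00.
K' ⊕ ipad = 61 51 36 36 36 36.  K' ⊕ opad = 0b 3b 5c 5c 5c 5c.
Inner input = (K'⊕ipad) ∥ m = 61 51 36 36 36 36 ∥ 65 e1 be 88 09.
Inner hash: even-index sum = 505 mod 256 = 249; odd-index sum = 550 mod 256 = 38 → f9 26.
Outer input = (K'⊕opad) ∥ inner = 0b 3b 5c 5c 5c 5c ∥ f9 26.
Outer hash (tag): even-index sum = 444 mod 256 = 188; odd-index sum = 281 mod 256 = 25 → bc 19.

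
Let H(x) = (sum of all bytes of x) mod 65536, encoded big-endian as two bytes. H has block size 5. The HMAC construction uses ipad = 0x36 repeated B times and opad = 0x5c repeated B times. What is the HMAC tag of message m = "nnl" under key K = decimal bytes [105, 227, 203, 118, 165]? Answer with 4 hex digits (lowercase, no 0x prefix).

02fe

Key decimal bytes [105, 227, 203, 118, 165] = 69 e3 cb 76 a5 is exactly B = 5 bytes: K' = 69 e3 cb 76 a5.
K' ⊕ ipad = 5f d5 fd 40 93.  K' ⊕ opad = 35 bf 97 2a f9.
Inner input = (K'⊕ipad) ∥ m = 5f d5 fd 40 93 ∥ 6e 6e 6c.
Inner hash: sum = 95+213+253+64+147+110+110+108 = 1100 → 04 4c.
Outer input = (K'⊕opad) ∥ inner = 35 bf 97 2a f9 ∥ 04 4c.
Outer hash (tag): sum = 53+191+151+42+249+4+76 = 766 → 02 fe.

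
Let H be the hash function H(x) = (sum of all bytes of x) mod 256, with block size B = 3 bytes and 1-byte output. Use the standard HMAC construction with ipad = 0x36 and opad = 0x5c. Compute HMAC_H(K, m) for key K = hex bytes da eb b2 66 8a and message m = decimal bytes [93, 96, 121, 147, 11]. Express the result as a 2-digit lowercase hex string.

Key hex bytes da eb b2 66 8a is 5 bytes > B = 3, so hash it first: H(key) = 67, then zero-pad to 3 bytes: K' = 67 00 00.
K' ⊕ ipad = 51 36 36.  K' ⊕ opad = 3b 5c 5c.
Inner input = (K'⊕ipad) ∥ m = 51 36 36 ∥ 5d 60 79 93 0b.
Inner hash: sum = 81+54+54+93+96+121+147+11 = 657; mod 256 = 145 → 91.
Outer input = (K'⊕opad) ∥ inner = 3b 5c 5c ∥ 91.
Outer hash (tag): sum = 59+92+92+145 = 388; mod 256 = 132 → 84.

84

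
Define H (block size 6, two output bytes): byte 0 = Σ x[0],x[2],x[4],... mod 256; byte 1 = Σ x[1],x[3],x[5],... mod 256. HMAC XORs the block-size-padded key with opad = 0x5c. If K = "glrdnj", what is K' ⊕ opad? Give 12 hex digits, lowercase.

3b302e383236

Key "glrdnj" = 67 6c 72 64 6e 6a is exactly B = 6 bytes: K' = 67 6c 72 64 6e 6a.
XOR each byte with 0x5c: 67⊕5c=3b, 6c⊕5c=30, 72⊕5c=2e, 64⊕5c=38, 6e⊕5c=32, 6a⊕5c=36.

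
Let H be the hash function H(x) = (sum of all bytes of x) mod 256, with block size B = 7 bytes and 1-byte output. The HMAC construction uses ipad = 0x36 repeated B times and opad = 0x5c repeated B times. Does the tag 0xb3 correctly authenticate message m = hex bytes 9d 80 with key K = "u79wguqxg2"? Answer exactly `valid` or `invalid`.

Key "u79wguqxg2" = 75 37 39 77 67 75 71 78 67 32 is 10 bytes > B = 7, so hash it first: H(key) = ba, then zero-pad to 7 bytes: K' = ba 00 00 00 00 00 00.
K' ⊕ ipad = 8c 36 36 36 36 36 36; K' ⊕ opad = e6 5c 5c 5c 5c 5c 5c.
Inner hash: sum = 140+54+54+54+54+54+54+157+128 = 749; mod 256 = 237 → ed.
Outer hash (recomputed tag): sum = 230+92+92+92+92+92+92+237 = 1019; mod 256 = 251 → fb.
Recomputed tag = fb; claimed = b3 → mismatch.

invalid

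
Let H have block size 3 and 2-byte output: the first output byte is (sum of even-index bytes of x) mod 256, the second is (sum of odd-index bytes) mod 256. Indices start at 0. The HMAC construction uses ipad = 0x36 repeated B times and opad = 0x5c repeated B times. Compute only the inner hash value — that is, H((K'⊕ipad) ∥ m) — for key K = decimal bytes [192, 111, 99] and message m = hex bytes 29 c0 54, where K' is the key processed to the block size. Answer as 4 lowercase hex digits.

0bd6

Key decimal bytes [192, 111, 99] = c0 6f 63 is exactly B = 3 bytes: K' = c0 6f 63.
K' ⊕ ipad = f6 59 55.
Inner input = f6 59 55 ∥ 29 c0 54.
Inner hash: even-index sum = 523 mod 256 = 11; odd-index sum = 214 mod 256 = 214 → 0b d6.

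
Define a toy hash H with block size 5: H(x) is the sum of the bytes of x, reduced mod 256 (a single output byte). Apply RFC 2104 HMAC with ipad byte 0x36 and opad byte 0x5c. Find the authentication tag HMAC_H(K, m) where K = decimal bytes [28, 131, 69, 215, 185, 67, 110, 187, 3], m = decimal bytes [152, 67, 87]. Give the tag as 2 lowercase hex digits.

Key decimal bytes [28, 131, 69, 215, 185, 67, 110, 187, 3] = 1c 83 45 d7 b9 43 6e bb 03 is 9 bytes > B = 5, so hash it first: H(key) = e3, then zero-pad to 5 bytes: K' = e3 00 00 00 00.
K' ⊕ ipad = d5 36 36 36 36.  K' ⊕ opad = bf 5c 5c 5c 5c.
Inner input = (K'⊕ipad) ∥ m = d5 36 36 36 36 ∥ 98 43 57.
Inner hash: sum = 213+54+54+54+54+152+67+87 = 735; mod 256 = 223 → df.
Outer input = (K'⊕opad) ∥ inner = bf 5c 5c 5c 5c ∥ df.
Outer hash (tag): sum = 191+92+92+92+92+223 = 782; mod 256 = 14 → 0e.

0e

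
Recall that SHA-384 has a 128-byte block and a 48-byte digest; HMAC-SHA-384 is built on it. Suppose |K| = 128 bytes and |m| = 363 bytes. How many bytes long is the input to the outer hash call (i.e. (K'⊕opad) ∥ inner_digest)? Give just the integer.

176

Key is 128 ≤ 128 bytes, zero-padded: |K'| = 128.
Outer input = (K'⊕opad) ∥ H(inner) → 128 + 48 = 176 bytes.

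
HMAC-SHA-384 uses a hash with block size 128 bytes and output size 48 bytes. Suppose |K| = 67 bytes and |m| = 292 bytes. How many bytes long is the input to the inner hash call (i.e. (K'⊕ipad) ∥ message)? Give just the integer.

420

Key is 67 ≤ 128 bytes, zero-padded: |K'| = 128.
Inner input = (K'⊕ipad) ∥ m → 128 + 292 = 420 bytes.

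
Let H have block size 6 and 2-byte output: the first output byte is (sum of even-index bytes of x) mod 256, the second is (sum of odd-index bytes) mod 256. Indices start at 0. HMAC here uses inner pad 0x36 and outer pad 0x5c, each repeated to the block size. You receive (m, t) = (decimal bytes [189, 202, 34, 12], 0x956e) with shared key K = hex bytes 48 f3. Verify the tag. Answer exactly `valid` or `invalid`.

Key hex bytes 48 f3 is 2 bytes ≤ B = 6; zero-pad to 6 bytes: K' = 48 f3 00 00 00 00.
K' ⊕ ipad = 7e c5 36 36 36 36; K' ⊕ opad = 14 af 5c 5c 5c 5c.
Inner hash: even-index sum = 457 mod 256 = 201; odd-index sum = 519 mod 256 = 7 → c9 07.
Outer hash (recomputed tag): even-index sum = 405 mod 256 = 149; odd-index sum = 366 mod 256 = 110 → 95 6e.
Recomputed tag = 956e; claimed = 956e → match.

valid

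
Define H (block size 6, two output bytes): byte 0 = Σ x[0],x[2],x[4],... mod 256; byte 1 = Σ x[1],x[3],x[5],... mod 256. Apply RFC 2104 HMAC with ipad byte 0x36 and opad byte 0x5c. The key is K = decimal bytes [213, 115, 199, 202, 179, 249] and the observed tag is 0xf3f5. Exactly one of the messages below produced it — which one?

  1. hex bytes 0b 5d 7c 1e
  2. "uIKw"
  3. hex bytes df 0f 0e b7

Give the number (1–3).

1

Key decimal bytes [213, 115, 199, 202, 179, 249] = d5 73 c7 ca b3 f9 is exactly B = 6 bytes: K' = d5 73 c7 ca b3 f9.
K' ⊕ ipad = e3 45 f1 fc 85 cf; K' ⊕ opad = 89 2f 9b 96 ef a5.
m1: inner = H(e3 45 f1 fc 85 cf 0b 5d 7c 1e) = e0 8b; tag = H(89 2f 9b 96 ef a5 e0 8b) = f3f5 ← matches
m2: inner = H(e3 45 f1 fc 85 cf 75 49 4b 77) = 19 d0; tag = H(89 2f 9b 96 ef a5 19 d0) = 2c3a
m3: inner = H(e3 45 f1 fc 85 cf df 0f 0e b7) = 46 d6; tag = H(89 2f 9b 96 ef a5 46 d6) = 5940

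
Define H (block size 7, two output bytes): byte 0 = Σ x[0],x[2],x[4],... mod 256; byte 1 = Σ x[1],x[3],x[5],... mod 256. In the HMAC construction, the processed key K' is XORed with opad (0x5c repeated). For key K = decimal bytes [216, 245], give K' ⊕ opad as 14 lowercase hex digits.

Key decimal bytes [216, 245] = d8 f5 is 2 bytes ≤ B = 7; zero-pad to 7 bytes: K' = d8 f5 00 00 00 00 00.
XOR each byte with 0x5c: d8⊕5c=84, f5⊕5c=a9, 00⊕5c=5c, 00⊕5c=5c, 00⊕5c=5c, 00⊕5c=5c, 00⊕5c=5c.

84a95c5c5c5c5c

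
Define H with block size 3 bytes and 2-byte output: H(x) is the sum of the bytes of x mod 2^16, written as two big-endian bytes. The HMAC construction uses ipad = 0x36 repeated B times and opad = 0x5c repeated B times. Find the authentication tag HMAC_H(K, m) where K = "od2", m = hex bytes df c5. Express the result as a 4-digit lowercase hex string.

Key "od2" = 6f 64 32 is exactly B = 3 bytes: K' = 6f 64 32.
K' ⊕ ipad = 59 52 04.  K' ⊕ opad = 33 38 6e.
Inner input = (K'⊕ipad) ∥ m = 59 52 04 ∥ df c5.
Inner hash: sum = 89+82+4+223+197 = 595 → 02 53.
Outer input = (K'⊕opad) ∥ inner = 33 38 6e ∥ 02 53.
Outer hash (tag): sum = 51+56+110+2+83 = 302 → 01 2e.

012e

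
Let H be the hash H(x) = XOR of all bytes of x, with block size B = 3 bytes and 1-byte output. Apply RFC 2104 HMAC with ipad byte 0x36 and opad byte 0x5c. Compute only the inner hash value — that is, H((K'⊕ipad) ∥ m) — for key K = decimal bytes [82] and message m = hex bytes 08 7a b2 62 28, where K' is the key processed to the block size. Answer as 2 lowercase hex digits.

Key decimal bytes [82] = 52 is 1 byte ≤ B = 3; zero-pad to 3 bytes: K' = 52 00 00.
K' ⊕ ipad = 64 36 36.
Inner input = 64 36 36 ∥ 08 7a b2 62 28.
Inner hash: XOR 64⊕36⊕36⊕08⊕7a⊕b2⊕62⊕28 = ee.

ee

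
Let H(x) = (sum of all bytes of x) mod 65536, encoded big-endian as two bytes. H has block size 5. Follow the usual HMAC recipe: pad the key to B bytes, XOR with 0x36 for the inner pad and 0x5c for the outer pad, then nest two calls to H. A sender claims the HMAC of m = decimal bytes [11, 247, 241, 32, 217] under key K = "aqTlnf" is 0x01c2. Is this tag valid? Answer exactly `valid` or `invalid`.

valid

Key "aqTlnf" = 61 71 54 6c 6e 66 is 6 bytes > B = 5, so hash it first: H(key) = 02 66, then zero-pad to 5 bytes: K' = 02 66 00 00 00.
K' ⊕ ipad = 34 50 36 36 36; K' ⊕ opad = 5e 3a 5c 5c 5c.
Inner hash: sum = 52+80+54+54+54+11+247+241+32+217 = 1042 → 04 12.
Outer hash (recomputed tag): sum = 94+58+92+92+92+4+18 = 450 → 01 c2.
Recomputed tag = 01c2; claimed = 01c2 → match.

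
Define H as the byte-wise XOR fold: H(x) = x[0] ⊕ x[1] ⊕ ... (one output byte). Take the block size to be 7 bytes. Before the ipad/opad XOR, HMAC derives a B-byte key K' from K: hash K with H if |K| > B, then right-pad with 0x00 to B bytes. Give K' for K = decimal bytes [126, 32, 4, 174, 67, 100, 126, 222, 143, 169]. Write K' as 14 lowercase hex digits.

55000000000000

|K| = 10 > B = 7, so first hash the key.
H(K): XOR 7e⊕20⊕04⊕ae⊕43⊕64⊕7e⊕de⊕8f⊕a9 = 55.
Zero-pad H(K) = 55 to 7 bytes: K' = 55 00 00 00 00 00 00.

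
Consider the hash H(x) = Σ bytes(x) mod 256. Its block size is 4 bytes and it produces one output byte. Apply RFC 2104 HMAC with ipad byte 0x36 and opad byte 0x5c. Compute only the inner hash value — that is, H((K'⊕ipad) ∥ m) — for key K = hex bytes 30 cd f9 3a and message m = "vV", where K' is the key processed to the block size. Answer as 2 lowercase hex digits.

a8

Key hex bytes 30 cd f9 3a is exactly B = 4 bytes: K' = 30 cd f9 3a.
K' ⊕ ipad = 06 fb cf 0c.
Inner input = 06 fb cf 0c ∥ 76 56.
Inner hash: sum = 6+251+207+12+118+86 = 680; mod 256 = 168 → a8.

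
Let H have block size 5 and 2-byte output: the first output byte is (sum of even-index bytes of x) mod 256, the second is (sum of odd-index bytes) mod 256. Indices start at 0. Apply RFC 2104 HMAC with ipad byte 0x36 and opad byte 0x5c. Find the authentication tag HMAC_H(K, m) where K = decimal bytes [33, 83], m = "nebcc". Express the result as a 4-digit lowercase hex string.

03b6

Key decimal bytes [33, 83] = 21 53 is 2 bytes ≤ B = 5; zero-pad to 5 bytes: K' = 21 53 00 00 00.
K' ⊕ ipad = 17 65 36 36 36.  K' ⊕ opad = 7d 0f 5c 5c 5c.
Inner input = (K'⊕ipad) ∥ m = 17 65 36 36 36 ∥ 6e 65 62 63 63.
Inner hash: even-index sum = 331 mod 256 = 75; odd-index sum = 462 mod 256 = 206 → 4b ce.
Outer input = (K'⊕opad) ∥ inner = 7d 0f 5c 5c 5c ∥ 4b ce.
Outer hash (tag): even-index sum = 515 mod 256 = 3; odd-index sum = 182 mod 256 = 182 → 03 b6.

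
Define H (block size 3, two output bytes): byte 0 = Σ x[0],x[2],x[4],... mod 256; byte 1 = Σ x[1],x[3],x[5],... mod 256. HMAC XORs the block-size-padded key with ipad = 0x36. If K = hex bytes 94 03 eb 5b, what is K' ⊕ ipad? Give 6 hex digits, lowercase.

496836

Key hex bytes 94 03 eb 5b is 4 bytes > B = 3, so hash it first: H(key) = 7f 5e, then zero-pad to 3 bytes: K' = 7f 5e 00.
XOR each byte with 0x36: 7f⊕36=49, 5e⊕36=68, 00⊕36=36.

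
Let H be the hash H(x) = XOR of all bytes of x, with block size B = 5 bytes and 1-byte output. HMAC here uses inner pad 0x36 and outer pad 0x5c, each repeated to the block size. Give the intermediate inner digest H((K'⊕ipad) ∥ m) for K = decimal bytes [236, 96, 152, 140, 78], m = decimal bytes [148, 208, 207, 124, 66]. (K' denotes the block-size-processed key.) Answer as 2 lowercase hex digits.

Key decimal bytes [236, 96, 152, 140, 78] = ec 60 98 8c 4e is exactly B = 5 bytes: K' = ec 60 98 8c 4e.
K' ⊕ ipad = da 56 ae ba 78.
Inner input = da 56 ae ba 78 ∥ 94 d0 cf 7c 42.
Inner hash: XOR da⊕56⊕ae⊕ba⊕78⊕94⊕d0⊕cf⊕7c⊕42 = 55.

55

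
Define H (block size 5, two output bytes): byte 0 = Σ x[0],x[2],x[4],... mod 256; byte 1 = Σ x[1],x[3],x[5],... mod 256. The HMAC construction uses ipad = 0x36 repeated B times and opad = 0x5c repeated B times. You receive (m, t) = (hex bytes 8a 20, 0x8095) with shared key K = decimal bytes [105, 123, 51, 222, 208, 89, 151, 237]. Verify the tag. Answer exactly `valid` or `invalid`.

Key decimal bytes [105, 123, 51, 222, 208, 89, 151, 237] = 69 7b 33 de d0 59 97 ed is 8 bytes > B = 5, so hash it first: H(key) = 03 9f, then zero-pad to 5 bytes: K' = 03 9f 00 00 00.
K' ⊕ ipad = 35 a9 36 36 36; K' ⊕ opad = 5f c3 5c 5c 5c.
Inner hash: even-index sum = 193 mod 256 = 193; odd-index sum = 361 mod 256 = 105 → c1 69.
Outer hash (recomputed tag): even-index sum = 384 mod 256 = 128; odd-index sum = 480 mod 256 = 224 → 80 e0.
Recomputed tag = 80e0; claimed = 8095 → mismatch.

invalid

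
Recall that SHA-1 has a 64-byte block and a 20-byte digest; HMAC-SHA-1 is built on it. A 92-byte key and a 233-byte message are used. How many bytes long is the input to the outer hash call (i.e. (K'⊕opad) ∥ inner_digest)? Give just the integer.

Key is 92 > 64 bytes, so it is hashed to 20 bytes then zero-padded to 64: |K'| = 64.
Outer input = (K'⊕opad) ∥ H(inner) → 64 + 20 = 84 bytes.

84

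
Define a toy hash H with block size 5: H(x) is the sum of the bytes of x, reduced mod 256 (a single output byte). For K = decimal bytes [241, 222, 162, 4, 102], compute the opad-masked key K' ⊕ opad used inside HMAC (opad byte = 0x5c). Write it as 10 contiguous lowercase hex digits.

Key decimal bytes [241, 222, 162, 4, 102] = f1 de a2 04 66 is exactly B = 5 bytes: K' = f1 de a2 04 66.
XOR each byte with 0x5c: f1⊕5c=ad, de⊕5c=82, a2⊕5c=fe, 04⊕5c=58, 66⊕5c=3a.

ad82fe583a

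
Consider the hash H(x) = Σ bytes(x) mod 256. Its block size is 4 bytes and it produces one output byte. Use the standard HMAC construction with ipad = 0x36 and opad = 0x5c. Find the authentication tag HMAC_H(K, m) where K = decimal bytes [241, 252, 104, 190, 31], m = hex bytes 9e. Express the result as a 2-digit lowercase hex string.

Key decimal bytes [241, 252, 104, 190, 31] = f1 fc 68 be 1f is 5 bytes > B = 4, so hash it first: H(key) = 32, then zero-pad to 4 bytes: K' = 32 00 00 00.
K' ⊕ ipad = 04 36 36 36.  K' ⊕ opad = 6e 5c 5c 5c.
Inner input = (K'⊕ipad) ∥ m = 04 36 36 36 ∥ 9e.
Inner hash: sum = 4+54+54+54+158 = 324; mod 256 = 68 → 44.
Outer input = (K'⊕opad) ∥ inner = 6e 5c 5c 5c ∥ 44.
Outer hash (tag): sum = 110+92+92+92+68 = 454; mod 256 = 198 → c6.

c6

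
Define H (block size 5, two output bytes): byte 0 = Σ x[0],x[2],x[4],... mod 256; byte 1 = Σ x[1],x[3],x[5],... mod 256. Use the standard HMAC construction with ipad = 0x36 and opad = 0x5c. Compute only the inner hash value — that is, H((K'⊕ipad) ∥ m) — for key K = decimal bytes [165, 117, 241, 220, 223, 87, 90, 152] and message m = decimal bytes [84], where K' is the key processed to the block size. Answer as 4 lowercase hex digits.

6500

Key decimal bytes [165, 117, 241, 220, 223, 87, 90, 152] = a5 75 f1 dc df 57 5a 98 is 8 bytes > B = 5, so hash it first: H(key) = cf 40, then zero-pad to 5 bytes: K' = cf 40 00 00 00.
K' ⊕ ipad = f9 76 36 36 36.
Inner input = f9 76 36 36 36 ∥ 54.
Inner hash: even-index sum = 357 mod 256 = 101; odd-index sum = 256 mod 256 = 0 → 65 00.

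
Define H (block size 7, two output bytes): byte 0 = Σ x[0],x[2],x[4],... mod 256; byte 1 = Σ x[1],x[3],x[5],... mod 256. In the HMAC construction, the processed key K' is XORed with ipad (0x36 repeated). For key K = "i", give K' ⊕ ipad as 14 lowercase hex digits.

Key "i" = 69 is 1 byte ≤ B = 7; zero-pad to 7 bytes: K' = 69 00 00 00 00 00 00.
XOR each byte with 0x36: 69⊕36=5f, 00⊕36=36, 00⊕36=36, 00⊕36=36, 00⊕36=36, 00⊕36=36, 00⊕36=36.

5f363636363636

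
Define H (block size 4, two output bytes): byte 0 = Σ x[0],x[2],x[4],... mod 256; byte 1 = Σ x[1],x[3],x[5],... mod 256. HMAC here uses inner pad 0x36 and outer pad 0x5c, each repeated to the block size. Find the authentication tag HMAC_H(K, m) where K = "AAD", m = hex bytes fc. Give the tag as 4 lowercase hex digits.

Key "AAD" = 41 41 44 is 3 bytes ≤ B = 4; zero-pad to 4 bytes: K' = 41 41 44 00.
K' ⊕ ipad = 77 77 72 36.  K' ⊕ opad = 1d 1d 18 5c.
Inner input = (K'⊕ipad) ∥ m = 77 77 72 36 ∥ fc.
Inner hash: even-index sum = 485 mod 256 = 229; odd-index sum = 173 mod 256 = 173 → e5 ad.
Outer input = (K'⊕opad) ∥ inner = 1d 1d 18 5c ∥ e5 ad.
Outer hash (tag): even-index sum = 282 mod 256 = 26; odd-index sum = 294 mod 256 = 38 → 1a 26.

1a26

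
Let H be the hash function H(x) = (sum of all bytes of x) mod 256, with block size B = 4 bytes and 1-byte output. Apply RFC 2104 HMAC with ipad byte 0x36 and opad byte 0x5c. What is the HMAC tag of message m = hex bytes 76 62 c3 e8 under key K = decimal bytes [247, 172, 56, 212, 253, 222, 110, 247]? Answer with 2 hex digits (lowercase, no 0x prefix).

Key decimal bytes [247, 172, 56, 212, 253, 222, 110, 247] = f7 ac 38 d4 fd de 6e f7 is 8 bytes > B = 4, so hash it first: H(key) = ef, then zero-pad to 4 bytes: K' = ef 00 00 00.
K' ⊕ ipad = d9 36 36 36.  K' ⊕ opad = b3 5c 5c 5c.
Inner input = (K'⊕ipad) ∥ m = d9 36 36 36 ∥ 76 62 c3 e8.
Inner hash: sum = 217+54+54+54+118+98+195+232 = 1022; mod 256 = 254 → fe.
Outer input = (K'⊕opad) ∥ inner = b3 5c 5c 5c ∥ fe.
Outer hash (tag): sum = 179+92+92+92+254 = 709; mod 256 = 197 → c5.

c5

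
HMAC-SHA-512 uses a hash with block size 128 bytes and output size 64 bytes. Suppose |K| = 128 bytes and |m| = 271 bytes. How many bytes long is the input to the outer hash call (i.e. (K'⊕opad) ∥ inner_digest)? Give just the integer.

Key is 128 ≤ 128 bytes, zero-padded: |K'| = 128.
Outer input = (K'⊕opad) ∥ H(inner) → 128 + 64 = 192 bytes.

192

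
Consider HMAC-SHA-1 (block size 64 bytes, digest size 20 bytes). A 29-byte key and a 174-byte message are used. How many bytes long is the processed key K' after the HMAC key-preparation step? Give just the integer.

Key is 29 ≤ 64 bytes, zero-padded: |K'| = 64.

64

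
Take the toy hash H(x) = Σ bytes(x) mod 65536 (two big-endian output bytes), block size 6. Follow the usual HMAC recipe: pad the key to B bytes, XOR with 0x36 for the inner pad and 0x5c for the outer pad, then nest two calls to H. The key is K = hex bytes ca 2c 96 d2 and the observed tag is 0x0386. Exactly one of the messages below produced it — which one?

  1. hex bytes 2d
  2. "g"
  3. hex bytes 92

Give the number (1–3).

2

Key hex bytes ca 2c 96 d2 is 4 bytes ≤ B = 6; zero-pad to 6 bytes: K' = ca 2c 96 d2 00 00.
K' ⊕ ipad = fc 1a a0 e4 36 36; K' ⊕ opad = 96 70 ca 8e 5c 5c.
m1: inner = H(fc 1a a0 e4 36 36 2d) = 03 33; tag = H(96 70 ca 8e 5c 5c 03 33) = 034c
m2: inner = H(fc 1a a0 e4 36 36 67) = 03 6d; tag = H(96 70 ca 8e 5c 5c 03 6d) = 0386 ← matches
m3: inner = H(fc 1a a0 e4 36 36 92) = 03 98; tag = H(96 70 ca 8e 5c 5c 03 98) = 03b1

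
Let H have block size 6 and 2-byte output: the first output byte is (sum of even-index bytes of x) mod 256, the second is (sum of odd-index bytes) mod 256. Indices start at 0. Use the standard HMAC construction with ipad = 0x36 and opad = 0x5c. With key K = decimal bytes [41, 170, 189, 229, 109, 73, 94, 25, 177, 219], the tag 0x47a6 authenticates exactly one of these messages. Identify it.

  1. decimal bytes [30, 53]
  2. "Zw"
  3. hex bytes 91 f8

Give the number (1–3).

3

Key decimal bytes [41, 170, 189, 229, 109, 73, 94, 25, 177, 219] = 29 aa bd e5 6d 49 5e 19 b1 db is 10 bytes > B = 6, so hash it first: H(key) = 62 cc, then zero-pad to 6 bytes: K' = 62 cc 00 00 00 00.
K' ⊕ ipad = 54 fa 36 36 36 36; K' ⊕ opad = 3e 90 5c 5c 5c 5c.
m1: inner = H(54 fa 36 36 36 36 1e 35) = de 9b; tag = H(3e 90 5c 5c 5c 5c de 9b) = d4e3
m2: inner = H(54 fa 36 36 36 36 5a 77) = 1a dd; tag = H(3e 90 5c 5c 5c 5c 1a dd) = 1025
m3: inner = H(54 fa 36 36 36 36 91 f8) = 51 5e; tag = H(3e 90 5c 5c 5c 5c 51 5e) = 47a6 ← matches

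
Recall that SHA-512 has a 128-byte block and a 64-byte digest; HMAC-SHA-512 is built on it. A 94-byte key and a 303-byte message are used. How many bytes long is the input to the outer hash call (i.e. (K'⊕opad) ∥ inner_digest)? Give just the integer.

Key is 94 ≤ 128 bytes, zero-padded: |K'| = 128.
Outer input = (K'⊕opad) ∥ H(inner) → 128 + 64 = 192 bytes.

192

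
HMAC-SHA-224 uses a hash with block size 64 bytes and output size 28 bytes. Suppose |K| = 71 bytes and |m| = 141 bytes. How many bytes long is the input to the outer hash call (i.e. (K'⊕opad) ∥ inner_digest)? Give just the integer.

Key is 71 > 64 bytes, so it is hashed to 28 bytes then zero-padded to 64: |K'| = 64.
Outer input = (K'⊕opad) ∥ H(inner) → 64 + 28 = 92 bytes.

92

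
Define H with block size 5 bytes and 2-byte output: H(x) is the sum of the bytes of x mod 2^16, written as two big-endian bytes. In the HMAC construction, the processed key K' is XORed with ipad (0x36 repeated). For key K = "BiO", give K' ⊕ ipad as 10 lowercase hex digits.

745f793636

Key "BiO" = 42 69 4f is 3 bytes ≤ B = 5; zero-pad to 5 bytes: K' = 42 69 4f 00 00.
XOR each byte with 0x36: 42⊕36=74, 69⊕36=5f, 4f⊕36=79, 00⊕36=36, 00⊕36=36.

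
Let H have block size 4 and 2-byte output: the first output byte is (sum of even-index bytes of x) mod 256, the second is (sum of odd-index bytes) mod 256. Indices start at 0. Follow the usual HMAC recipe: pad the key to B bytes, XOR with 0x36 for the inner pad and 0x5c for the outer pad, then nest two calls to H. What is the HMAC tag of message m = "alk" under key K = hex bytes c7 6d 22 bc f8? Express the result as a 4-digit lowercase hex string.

Key hex bytes c7 6d 22 bc f8 is 5 bytes > B = 4, so hash it first: H(key) = e1 29, then zero-pad to 4 bytes: K' = e1 29 00 00.
K' ⊕ ipad = d7 1f 36 36.  K' ⊕ opad = bd 75 5c 5c.
Inner input = (K'⊕ipad) ∥ m = d7 1f 36 36 ∥ 61 6c 6b.
Inner hash: even-index sum = 473 mod 256 = 217; odd-index sum = 193 mod 256 = 193 → d9 c1.
Outer input = (K'⊕opad) ∥ inner = bd 75 5c 5c ∥ d9 c1.
Outer hash (tag): even-index sum = 498 mod 256 = 242; odd-index sum = 402 mod 256 = 146 → f2 92.

f292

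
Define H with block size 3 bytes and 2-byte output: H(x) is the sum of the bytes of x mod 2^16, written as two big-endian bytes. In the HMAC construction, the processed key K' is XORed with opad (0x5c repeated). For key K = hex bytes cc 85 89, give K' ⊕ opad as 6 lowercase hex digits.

Key hex bytes cc 85 89 is exactly B = 3 bytes: K' = cc 85 89.
XOR each byte with 0x5c: cc⊕5c=90, 85⊕5c=d9, 89⊕5c=d5.

90d9d5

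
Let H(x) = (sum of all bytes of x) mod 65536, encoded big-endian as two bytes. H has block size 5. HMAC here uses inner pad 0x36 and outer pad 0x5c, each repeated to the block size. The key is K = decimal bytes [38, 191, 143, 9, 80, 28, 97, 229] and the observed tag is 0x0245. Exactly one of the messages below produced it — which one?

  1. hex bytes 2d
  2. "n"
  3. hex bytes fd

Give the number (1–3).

Key decimal bytes [38, 191, 143, 9, 80, 28, 97, 229] = 26 bf 8f 09 50 1c 61 e5 is 8 bytes > B = 5, so hash it first: H(key) = 03 2f, then zero-pad to 5 bytes: K' = 03 2f 00 00 00.
K' ⊕ ipad = 35 19 36 36 36; K' ⊕ opad = 5f 73 5c 5c 5c.
m1: inner = H(35 19 36 36 36 2d) = 01 1d; tag = H(5f 73 5c 5c 5c 01 1d) = 0204
m2: inner = H(35 19 36 36 36 6e) = 01 5e; tag = H(5f 73 5c 5c 5c 01 5e) = 0245 ← matches
m3: inner = H(35 19 36 36 36 fd) = 01 ed; tag = H(5f 73 5c 5c 5c 01 ed) = 02d4

2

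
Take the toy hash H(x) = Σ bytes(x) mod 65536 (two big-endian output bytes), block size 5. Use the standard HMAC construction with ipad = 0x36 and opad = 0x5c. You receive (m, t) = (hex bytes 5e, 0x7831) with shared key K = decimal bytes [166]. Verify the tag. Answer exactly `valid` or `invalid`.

invalid

Key decimal bytes [166] = a6 is 1 byte ≤ B = 5; zero-pad to 5 bytes: K' = a6 00 00 00 00.
K' ⊕ ipad = 90 36 36 36 36; K' ⊕ opad = fa 5c 5c 5c 5c.
Inner hash: sum = 144+54+54+54+54+94 = 454 → 01 c6.
Outer hash (recomputed tag): sum = 250+92+92+92+92+1+198 = 817 → 03 31.
Recomputed tag = 0331; claimed = 7831 → mismatch.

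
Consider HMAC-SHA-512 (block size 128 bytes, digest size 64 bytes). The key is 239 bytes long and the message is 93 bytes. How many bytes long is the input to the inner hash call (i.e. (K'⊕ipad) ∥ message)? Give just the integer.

221

Key is 239 > 128 bytes, so it is hashed to 64 bytes then zero-padded to 128: |K'| = 128.
Inner input = (K'⊕ipad) ∥ m → 128 + 93 = 221 bytes.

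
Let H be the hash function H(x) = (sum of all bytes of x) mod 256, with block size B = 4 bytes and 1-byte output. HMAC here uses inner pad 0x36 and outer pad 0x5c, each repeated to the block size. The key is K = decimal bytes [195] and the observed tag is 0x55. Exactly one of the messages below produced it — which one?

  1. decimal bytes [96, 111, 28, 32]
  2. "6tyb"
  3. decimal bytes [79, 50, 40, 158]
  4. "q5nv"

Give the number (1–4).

1

Key decimal bytes [195] = c3 is 1 byte ≤ B = 4; zero-pad to 4 bytes: K' = c3 00 00 00.
K' ⊕ ipad = f5 36 36 36; K' ⊕ opad = 9f 5c 5c 5c.
m1: inner = H(f5 36 36 36 60 6f 1c 20) = a2; tag = H(9f 5c 5c 5c a2) = 55 ← matches
m2: inner = H(f5 36 36 36 36 74 79 62) = 1c; tag = H(9f 5c 5c 5c 1c) = cf
m3: inner = H(f5 36 36 36 4f 32 28 9e) = de; tag = H(9f 5c 5c 5c de) = 91
m4: inner = H(f5 36 36 36 71 35 6e 76) = 21; tag = H(9f 5c 5c 5c 21) = d4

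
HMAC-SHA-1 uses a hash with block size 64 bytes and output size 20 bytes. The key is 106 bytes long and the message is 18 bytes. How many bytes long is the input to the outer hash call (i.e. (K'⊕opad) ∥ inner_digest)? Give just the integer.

Key is 106 > 64 bytes, so it is hashed to 20 bytes then zero-padded to 64: |K'| = 64.
Outer input = (K'⊕opad) ∥ H(inner) → 64 + 20 = 84 bytes.

84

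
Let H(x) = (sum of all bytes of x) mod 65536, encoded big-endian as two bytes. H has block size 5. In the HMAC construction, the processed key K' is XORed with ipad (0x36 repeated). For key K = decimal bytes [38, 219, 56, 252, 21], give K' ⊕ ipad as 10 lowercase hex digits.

10ed0eca23

Key decimal bytes [38, 219, 56, 252, 21] = 26 db 38 fc 15 is exactly B = 5 bytes: K' = 26 db 38 fc 15.
XOR each byte with 0x36: 26⊕36=10, db⊕36=ed, 38⊕36=0e, fc⊕36=ca, 15⊕36=23.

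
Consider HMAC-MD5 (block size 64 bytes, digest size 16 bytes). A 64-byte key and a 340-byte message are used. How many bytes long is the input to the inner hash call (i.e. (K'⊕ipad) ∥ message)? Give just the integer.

Key is 64 ≤ 64 bytes, zero-padded: |K'| = 64.
Inner input = (K'⊕ipad) ∥ m → 64 + 340 = 404 bytes.

404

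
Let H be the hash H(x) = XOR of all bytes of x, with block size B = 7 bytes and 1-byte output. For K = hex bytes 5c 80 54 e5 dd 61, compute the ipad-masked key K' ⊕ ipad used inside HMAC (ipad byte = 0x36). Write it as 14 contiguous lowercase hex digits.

6ab662d3eb5736

Key hex bytes 5c 80 54 e5 dd 61 is 6 bytes ≤ B = 7; zero-pad to 7 bytes: K' = 5c 80 54 e5 dd 61 00.
XOR each byte with 0x36: 5c⊕36=6a, 80⊕36=b6, 54⊕36=62, e5⊕36=d3, dd⊕36=eb, 61⊕36=57, 00⊕36=36.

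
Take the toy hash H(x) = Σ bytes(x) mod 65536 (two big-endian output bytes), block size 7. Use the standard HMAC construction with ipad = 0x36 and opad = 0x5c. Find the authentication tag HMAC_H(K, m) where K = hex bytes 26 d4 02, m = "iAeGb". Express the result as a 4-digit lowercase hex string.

0389

Key hex bytes 26 d4 02 is 3 bytes ≤ B = 7; zero-pad to 7 bytes: K' = 26 d4 02 00 00 00 00.
K' ⊕ ipad = 10 e2 34 36 36 36 36.  K' ⊕ opad = 7a 88 5e 5c 5c 5c 5c.
Inner input = (K'⊕ipad) ∥ m = 10 e2 34 36 36 36 36 ∥ 69 41 65 47 62.
Inner hash: sum = 16+226+52+54+54+54+54+105+65+101+71+98 = 950 → 03 b6.
Outer input = (K'⊕opad) ∥ inner = 7a 88 5e 5c 5c 5c 5c ∥ 03 b6.
Outer hash (tag): sum = 122+136+94+92+92+92+92+3+182 = 905 → 03 89.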